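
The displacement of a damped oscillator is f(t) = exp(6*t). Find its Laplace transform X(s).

L{e^(6t)} = 1/(s - 6).

X(s) = 1/(s - 6)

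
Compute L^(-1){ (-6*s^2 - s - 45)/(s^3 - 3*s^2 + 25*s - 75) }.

Factor the denominator: s^3 - 3*s^2 + 25*s - 75 = (s - 3)*(s^2 + 25).
Partial fraction decomposition gives [-3/(s - 3)] + [-3*s/(s^2 + 25)] + [-10/(s^2 + 25)].
Invert each term: -3/(s - 3) ↔ -3e^(3t); -3·s/(s^2 + 25) ↔ -3cos(5t); -2·5/(s^2 + 25) ↔ -2sin(5t).

-3*exp(3*t) - 2*sin(5*t) - 3*cos(5*t)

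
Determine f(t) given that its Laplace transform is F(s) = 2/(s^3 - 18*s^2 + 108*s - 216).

f(t) = t^2*exp(6*t)

Rewrite the denominator: s^3 - 18*s^2 + 108*s - 216 = (s - 6)^3.
The form in (s - 6) signals a first-shifting-theorem factor e^(6t).
Since L{t^2} = 2!/s^3 = 2/s^3, the inverse is t^2*exp(6*t).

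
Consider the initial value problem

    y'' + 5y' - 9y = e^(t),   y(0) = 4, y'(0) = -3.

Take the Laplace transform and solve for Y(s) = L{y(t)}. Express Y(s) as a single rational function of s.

Y(s) = (4*s^2 + 13*s - 16)/(s^3 + 4*s^2 - 14*s + 9)

Apply the Laplace transform to the equation.
With L{y''} = s^2 Y - s·y(0) - y'(0) and L{y'} = sY - y(0), with y(0) = 4, y'(0) = -3: the LHS transforms to (s^2 + 5*s - 9)Y - (4*s + 17).
The right side is L{e^(t)} = 1/(s - 1).
So (s^2 + 5*s - 9)Y = 1/(s - 1) + (4*s + 17).
Isolate Y and clear denominators.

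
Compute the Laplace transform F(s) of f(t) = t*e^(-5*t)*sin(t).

F(s) = 2*(s + 5)/(s^2 + 10*s + 26)^2

L{sin(t)} = 1/(s^2 + 1).
Multiplying by e^(-5t) shifts s → s + 5, so L{e^(-5*t)*sin(t)} = 1/((s + 5)^2 + 1).
Then apply L{t·g(t)} = -d/ds[G(s)] with G(s) = 1/((s + 5)^2 + 1):
differentiating 1 time and applying the sign gives 2*(s + 5)/(s^2 + 10*s + 26)^2.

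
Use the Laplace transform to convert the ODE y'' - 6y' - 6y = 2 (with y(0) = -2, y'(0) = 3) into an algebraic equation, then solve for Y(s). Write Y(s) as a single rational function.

Apply the Laplace transform to the equation.
With L{y''} = s^2 Y - s·y(0) - y'(0) and L{y'} = sY - y(0), with y(0) = -2, y'(0) = 3: the LHS transforms to (s^2 - 6*s - 6)Y - (-2*s + 15).
The right side is L{2} = 2/s.
So (s^2 - 6*s - 6)Y = 2/s + (-2*s + 15).
Solve for Y(s) and write it as one ratio of polynomials.

Y(s) = (-2*s^2 + 15*s + 2)/(s^3 - 6*s^2 - 6*s)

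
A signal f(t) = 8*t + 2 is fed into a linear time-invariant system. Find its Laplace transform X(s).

Apply the Laplace transform termwise.
(8)·[L{t} = 1!/s^2 = 1/s^2]; L{2} = 2/s.

X(s) = 2/s + 8/s^2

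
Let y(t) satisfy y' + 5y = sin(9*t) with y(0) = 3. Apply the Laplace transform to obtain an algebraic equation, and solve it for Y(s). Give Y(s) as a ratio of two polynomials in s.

Apply the Laplace transform to the equation.
With L{y'} = sY - y(0) = sY - 3: the LHS transforms to (s + 5)Y - (3).
The right side is L{sin(9*t)} = 9/(s^2 + 81).
So (s + 5)Y = 9/(s^2 + 81) + (3).
Isolate Y and clear denominators.

Y(s) = (3*s^2 + 252)/(s^3 + 5*s^2 + 81*s + 405)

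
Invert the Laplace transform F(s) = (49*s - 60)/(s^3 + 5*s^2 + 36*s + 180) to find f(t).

Factor the denominator: s^3 + 5*s^2 + 36*s + 180 = (s + 5)*(s^2 + 36).
Partial fraction decomposition gives [-5/(s + 5)] + [5*s/(s^2 + 36)] + [24/(s^2 + 36)].
Invert each term: -5/(s + 5) ↔ -5e^(-5t); 5·s/(s^2 + 36) ↔ 5cos(6t); 4·6/(s^2 + 36) ↔ 4sin(6t).

f(t) = 4*sin(6*t) + 5*cos(6*t) - 5*exp(-5*t)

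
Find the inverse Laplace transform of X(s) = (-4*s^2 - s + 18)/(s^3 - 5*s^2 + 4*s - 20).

-3*exp(5*t) - 3*sin(2*t) - cos(2*t)

Factor the denominator: s^3 - 5*s^2 + 4*s - 20 = (s - 5)*(s^2 + 4).
Partial fraction decomposition gives [-3/(s - 5)] + [-s/(s^2 + 4)] + [-6/(s^2 + 4)].
Invert each term: -3/(s - 5) ↔ -3e^(5t); -1·s/(s^2 + 4) ↔ -cos(2t); -3·2/(s^2 + 4) ↔ -3sin(2t).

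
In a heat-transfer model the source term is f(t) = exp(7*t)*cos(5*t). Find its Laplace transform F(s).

L{cos(5t)} = s/(s^2 + 25).
By the first shifting theorem, multiplying by e^(7t) replaces s with s - 7.

F(s) = (s - 7)/((s - 7)^2 + 25)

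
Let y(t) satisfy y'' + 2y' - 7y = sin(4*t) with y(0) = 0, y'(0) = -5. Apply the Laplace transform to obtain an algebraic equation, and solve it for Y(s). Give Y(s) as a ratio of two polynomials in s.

Y(s) = (-5*s^2 - 76)/(s^4 + 2*s^3 + 9*s^2 + 32*s - 112)

Laplace-transform each side.
Using L{y''} = s^2 Y - s·y(0) - y'(0) and L{y'} = sY - y(0), with y(0) = 0, y'(0) = -5, the left side becomes (s^2 + 2*s - 7)Y - (-5).
The right side is L{sin(4*t)} = 4/(s^2 + 16).
So (s^2 + 2*s - 7)Y = 4/(s^2 + 16) + (-5).
Divide through and combine into a single rational function.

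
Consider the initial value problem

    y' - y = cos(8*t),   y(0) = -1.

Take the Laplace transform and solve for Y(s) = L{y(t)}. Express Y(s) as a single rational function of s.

Y(s) = (-s^2 + s - 64)/(s^3 - s^2 + 64*s - 64)

Take the Laplace transform of both sides.
Using L{y'} = sY - y(0) = sY - (-1), the left side becomes (s - 1)Y - (-1).
The right side is L{cos(8*t)} = s/(s^2 + 64).
So (s - 1)Y = s/(s^2 + 64) + (-1).
Isolate Y and clear denominators.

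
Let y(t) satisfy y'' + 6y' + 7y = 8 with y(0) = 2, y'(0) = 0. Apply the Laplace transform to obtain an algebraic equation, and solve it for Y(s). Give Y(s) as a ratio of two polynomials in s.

Apply the Laplace transform to the equation.
The derivative rules (L{y''} = s^2 Y - s·y(0) - y'(0) and L{y'} = sY - y(0), with y(0) = 2, y'(0) = 0) turn the left side into (s^2 + 6*s + 7)Y - (2*s + 12).
The right side is L{8} = 8/s.
So (s^2 + 6*s + 7)Y = 8/s + (2*s + 12).
Solve for Y(s) and write it as one ratio of polynomials.

Y(s) = (2*s^2 + 12*s + 8)/(s^3 + 6*s^2 + 7*s)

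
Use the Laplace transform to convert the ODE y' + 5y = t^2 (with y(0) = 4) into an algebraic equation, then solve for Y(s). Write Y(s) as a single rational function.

Apply the Laplace transform to the equation.
The derivative rules (L{y'} = sY - y(0) = sY - 4) turn the left side into (s + 5)Y - (4).
The right side is L{t^2} = 2/s^3.
So (s + 5)Y = 2/s^3 + (4).
Solve for Y(s) and write it as one ratio of polynomials.

Y(s) = (4*s^3 + 2)/(s^4 + 5*s^3)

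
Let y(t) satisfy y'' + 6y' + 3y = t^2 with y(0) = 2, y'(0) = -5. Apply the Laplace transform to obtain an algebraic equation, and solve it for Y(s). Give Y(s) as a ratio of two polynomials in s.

Apply the Laplace transform to the equation.
Using L{y''} = s^2 Y - s·y(0) - y'(0) and L{y'} = sY - y(0), with y(0) = 2, y'(0) = -5, the left side becomes (s^2 + 6*s + 3)Y - (2*s + 7).
The right side is L{t^2} = 2/s^3.
So (s^2 + 6*s + 3)Y = 2/s^3 + (2*s + 7).
Divide through and combine into a single rational function.

Y(s) = (2*s^4 + 7*s^3 + 2)/(s^5 + 6*s^4 + 3*s^3)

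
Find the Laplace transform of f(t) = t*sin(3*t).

L{sin(3t)} = 3/(s^2 + 9).
Then apply L{t·g(t)} = -d/ds[G(s)] with G(s) = 3/(s^2 + 9):
differentiating 1 time and applying the sign gives 6*s/(s^2 + 9)^2.

6*s/(s^2 + 9)^2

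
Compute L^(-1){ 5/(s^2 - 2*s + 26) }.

exp(t)*sin(5*t)

Rewrite the denominator: s^2 - 2*s + 26 = (s - 1)^2 + 25.
The form in (s - 1) signals a first-shifting-theorem factor e^(t).
Since L{sin(5t)} = 5/(s^2 + 25), the inverse is e^(t)*sin(5*t).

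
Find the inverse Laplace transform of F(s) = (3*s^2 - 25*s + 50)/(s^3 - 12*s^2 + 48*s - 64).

-t^2*exp(4*t) - t*exp(4*t) + 3*exp(4*t)

Factor the denominator: s^3 - 12*s^2 + 48*s - 64 = (s - 4)^3.
Partial fraction decomposition gives [3/(s - 4)] + [-1/(s - 4)^2] + [-2/(s - 4)^3].
Invert each term: 3/(s - 4) ↔ 3e^(4t); -1/(s - 4)^2 ↔ -t·e^(4t); -2/(s - 4)^3 ↔ (-1)t^2·e^(4t).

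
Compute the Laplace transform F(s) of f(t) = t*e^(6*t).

L{e^(6t)} = 1/(s - 6).
Then apply L{t·g(t)} = -d/ds[G(s)] with G(s) = 1/(s - 6):
differentiating 1 time and applying the sign gives (s - 6)^(-2).

F(s) = (s - 6)^(-2)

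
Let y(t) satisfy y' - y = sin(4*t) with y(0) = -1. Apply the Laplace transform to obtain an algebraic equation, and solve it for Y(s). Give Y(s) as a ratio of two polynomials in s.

Y(s) = (-s^2 - 12)/(s^3 - s^2 + 16*s - 16)

Laplace-transform each side.
Using L{y'} = sY - y(0) = sY - (-1), the left side becomes (s - 1)Y - (-1).
The right side is L{sin(4*t)} = 4/(s^2 + 16).
So (s - 1)Y = 4/(s^2 + 16) + (-1).
Solve for Y(s) and write it as one ratio of polynomials.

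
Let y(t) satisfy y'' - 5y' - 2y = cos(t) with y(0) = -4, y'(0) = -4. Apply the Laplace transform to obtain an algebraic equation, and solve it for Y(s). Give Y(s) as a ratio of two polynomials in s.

Y(s) = (-4*s^3 + 16*s^2 - 3*s + 16)/(s^4 - 5*s^3 - s^2 - 5*s - 2)

Laplace-transform each side.
With L{y''} = s^2 Y - s·y(0) - y'(0) and L{y'} = sY - y(0), with y(0) = -4, y'(0) = -4: the LHS transforms to (s^2 - 5*s - 2)Y - (-4*s + 16).
The right side is L{cos(t)} = s/(s^2 + 1).
So (s^2 - 5*s - 2)Y = s/(s^2 + 1) + (-4*s + 16).
Divide through and combine into a single rational function.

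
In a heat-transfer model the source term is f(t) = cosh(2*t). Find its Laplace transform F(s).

L{cosh(2t)} = s/(s^2 - 4).

F(s) = s/(s^2 - 4)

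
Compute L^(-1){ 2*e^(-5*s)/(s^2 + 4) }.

Heaviside(t - 5)*(sin(2*t - 10))

The factor e^(-5s) signals a time shift by c = 5 (second shifting theorem).
L{sin(2t)} = 2/(s^2 + 4), so L^-1{2/(s^2 + 4)} = sin(2*t).
Hence the inverse is u(t - 5) times that function evaluated at t - 5.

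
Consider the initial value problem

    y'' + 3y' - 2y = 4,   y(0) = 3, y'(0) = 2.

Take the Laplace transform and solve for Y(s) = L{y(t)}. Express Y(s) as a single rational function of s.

Laplace-transform each side.
Using L{y''} = s^2 Y - s·y(0) - y'(0) and L{y'} = sY - y(0), with y(0) = 3, y'(0) = 2, the left side becomes (s^2 + 3*s - 2)Y - (3*s + 11).
The right side is L{4} = 4/s.
So (s^2 + 3*s - 2)Y = 4/s + (3*s + 11).
Solve for Y(s) and write it as one ratio of polynomials.

Y(s) = (3*s^2 + 11*s + 4)/(s^3 + 3*s^2 - 2*s)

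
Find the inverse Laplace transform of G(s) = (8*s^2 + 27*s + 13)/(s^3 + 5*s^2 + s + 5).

Factor the denominator: s^3 + 5*s^2 + s + 5 = (s + 5)*(s^2 + 1).
Partial fraction decomposition gives [3/(s + 5)] + [5*s/(s^2 + 1)] + [2/(s^2 + 1)].
Invert each term: 3/(s + 5) ↔ 3e^(-5t); 5·s/(s^2 + 1) ↔ 5cos(t); 2·1/(s^2 + 1) ↔ 2sin(t).

2*sin(t) + 5*cos(t) + 3*exp(-5*t)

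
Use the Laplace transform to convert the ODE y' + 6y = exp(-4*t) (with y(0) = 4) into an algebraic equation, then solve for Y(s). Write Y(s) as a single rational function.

Y(s) = (4*s + 17)/(s^2 + 10*s + 24)

Laplace-transform each side.
Using L{y'} = sY - y(0) = sY - 4, the left side becomes (s + 6)Y - (4).
The right side is L{exp(-4*t)} = 1/(s + 4).
So (s + 6)Y = 1/(s + 4) + (4).
Divide through and combine into a single rational function.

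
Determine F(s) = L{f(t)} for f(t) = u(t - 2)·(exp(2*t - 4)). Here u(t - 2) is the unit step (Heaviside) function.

F(s) = exp(-2*s)/(s - 2)

By the second shifting theorem, L{u(t - c)·g(t - c)} = e^(-cs)·G(s) with c = 2 and G(s) = L{g(t)}.
L{e^(2t)} = 1/(s - 2).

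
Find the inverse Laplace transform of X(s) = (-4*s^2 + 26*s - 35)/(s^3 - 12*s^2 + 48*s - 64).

5*t^2*exp(4*t)/2 - 6*t*exp(4*t) - 4*exp(4*t)

Factor the denominator: s^3 - 12*s^2 + 48*s - 64 = (s - 4)^3.
Partial fraction decomposition gives [-4/(s - 4)] + [-6/(s - 4)^2] + [5/(s - 4)^3].
Invert each term: -4/(s - 4) ↔ -4e^(4t); -6/(s - 4)^2 ↔ -6t·e^(4t); 5/(s - 4)^3 ↔ (5/2)t^2·e^(4t).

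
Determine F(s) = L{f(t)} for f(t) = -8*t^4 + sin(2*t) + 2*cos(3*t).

F(s) = 2*s/(s^2 + 9) + 2/(s^2 + 4) - 192/s^5

The transform is linear, so treat each term independently.
(2)·[L{cos(3t)} = s/(s^2 + 9)]; L{sin(2t)} = 2/(s^2 + 4); (-8)·[L{t^4} = 4!/s^5 = 24/s^5].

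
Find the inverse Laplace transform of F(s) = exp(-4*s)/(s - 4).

The factor e^(-4s) signals a time shift by c = 4 (second shifting theorem).
L{e^(4t)} = 1/(s - 4), so L^-1{1/(s - 4)} = exp(4*t).
Hence the inverse is u(t - 4) times that function evaluated at t - 4.

Heaviside(t - 4)*(exp(4*t - 16))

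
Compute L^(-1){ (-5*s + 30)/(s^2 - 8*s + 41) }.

Complete the square in the denominator: s^2 - 8*s + 41 = (s - 4)^2 + 5^2.
Split the numerator to match: -5*s + 30 = -5·(s - 4) + 2·5.
Invert each term: -5·(s - 4)/((s - 4)^2 + 25) ↔ -5e^(4t)cos(5t); 2·5/((s - 4)^2 + 25) ↔ 2e^(4t)sin(5t).

2*exp(4*t)*sin(5*t) - 5*exp(4*t)*cos(5*t)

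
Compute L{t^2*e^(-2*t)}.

2/(s + 2)^3

L{e^(-2t)} = 1/(s + 2).
Then apply L{t^2·g(t)} = (-1)^2 d^2/ds^2[G(s)] with G(s) = 1/(s + 2):
differentiating 2 times and applying the sign gives 2/(s + 2)^3.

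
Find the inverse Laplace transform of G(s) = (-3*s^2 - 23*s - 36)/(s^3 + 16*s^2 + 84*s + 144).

3*t*exp(-6*t) + 2*exp(-4*t) - 5*exp(-6*t)

Factor the denominator: s^3 + 16*s^2 + 84*s + 144 = (s + 4)*(s + 6)^2.
Partial fraction decomposition gives [-5/(s + 6)] + [3/(s + 6)^2] + [2/(s + 4)].
Invert each term: -5/(s + 6) ↔ -5e^(-6t); 3/(s + 6)^2 ↔ 3t·e^(-6t); 2/(s + 4) ↔ 2e^(-4t).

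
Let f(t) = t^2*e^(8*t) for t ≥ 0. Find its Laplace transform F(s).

F(s) = 2/(s - 8)^3

L{e^(8t)} = 1/(s - 8).
Then apply L{t^2·g(t)} = (-1)^2 d^2/ds^2[G(s)] with G(s) = 1/(s - 8):
differentiating 2 times and applying the sign gives 2/(s - 8)^3.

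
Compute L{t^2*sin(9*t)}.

54*(s^2 - 27)/(s^2 + 81)^3

L{sin(9t)} = 9/(s^2 + 81).
Then apply L{t^2·g(t)} = (-1)^2 d^2/ds^2[H(s)] with H(s) = 9/(s^2 + 81):
differentiating 2 times and applying the sign gives 54*(s^2 - 27)/(s^2 + 81)^3.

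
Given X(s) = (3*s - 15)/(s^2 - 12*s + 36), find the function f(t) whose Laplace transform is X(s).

Factor the denominator: s^2 - 12*s + 36 = (s - 6)^2.
Partial fraction decomposition gives [3/(s - 6)] + [3/(s - 6)^2].
Invert each term: 3/(s - 6) ↔ 3e^(6t); 3/(s - 6)^2 ↔ 3t·e^(6t).

f(t) = 3*t*exp(6*t) + 3*exp(6*t)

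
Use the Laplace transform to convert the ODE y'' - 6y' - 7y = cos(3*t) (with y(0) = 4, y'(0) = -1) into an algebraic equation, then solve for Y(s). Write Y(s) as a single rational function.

Laplace-transform each side.
The derivative rules (L{y''} = s^2 Y - s·y(0) - y'(0) and L{y'} = sY - y(0), with y(0) = 4, y'(0) = -1) turn the left side into (s^2 - 6*s - 7)Y - (4*s - 25).
The right side is L{cos(3*t)} = s/(s^2 + 9).
So (s^2 - 6*s - 7)Y = s/(s^2 + 9) + (4*s - 25).
Isolate Y and clear denominators.

Y(s) = (4*s^3 - 25*s^2 + 37*s - 225)/(s^4 - 6*s^3 + 2*s^2 - 54*s - 63)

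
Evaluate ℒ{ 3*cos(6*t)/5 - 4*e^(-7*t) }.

3*s/(5*(s^2 + 36)) - 4/(s + 7)

By linearity of the Laplace transform, transform each term separately.
(-4)·[L{e^(-7t)} = 1/(s + 7)]; (3/5)·[L{cos(6t)} = s/(s^2 + 36)].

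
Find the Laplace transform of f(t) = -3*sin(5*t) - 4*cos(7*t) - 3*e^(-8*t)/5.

-4*s/(s^2 + 49) - 15/(s^2 + 25) - 3/(5*(s + 8))

Apply the Laplace transform termwise.
(-3)·[L{sin(5t)} = 5/(s^2 + 25)]; (-3/5)·[L{e^(-8t)} = 1/(s + 8)]; (-4)·[L{cos(7t)} = s/(s^2 + 49)].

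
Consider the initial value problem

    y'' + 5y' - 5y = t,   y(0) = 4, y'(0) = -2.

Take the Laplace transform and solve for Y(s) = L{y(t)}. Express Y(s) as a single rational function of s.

Y(s) = (4*s^3 + 18*s^2 + 1)/(s^4 + 5*s^3 - 5*s^2)

Apply the Laplace transform to the equation.
The derivative rules (L{y''} = s^2 Y - s·y(0) - y'(0) and L{y'} = sY - y(0), with y(0) = 4, y'(0) = -2) turn the left side into (s^2 + 5*s - 5)Y - (4*s + 18).
The right side is L{t} = s^(-2).
So (s^2 + 5*s - 5)Y = s^(-2) + (4*s + 18).
Divide through and combine into a single rational function.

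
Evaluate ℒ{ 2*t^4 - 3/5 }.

-3/(5*s) + 48/s^5

Apply the Laplace transform termwise.
(2)·[L{t^4} = 4!/s^5 = 24/s^5]; L{-3/5} = (-3/5)/s.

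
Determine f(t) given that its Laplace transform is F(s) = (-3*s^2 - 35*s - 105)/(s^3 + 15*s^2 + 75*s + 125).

Factor the denominator: s^3 + 15*s^2 + 75*s + 125 = (s + 5)^3.
Partial fraction decomposition gives [-3/(s + 5)] + [-5/(s + 5)^2] + [-5/(s + 5)^3].
Invert each term: -3/(s + 5) ↔ -3e^(-5t); -5/(s + 5)^2 ↔ -5t·e^(-5t); -5/(s + 5)^3 ↔ (-5/2)t^2·e^(-5t).

f(t) = -5*t^2*exp(-5*t)/2 - 5*t*exp(-5*t) - 3*exp(-5*t)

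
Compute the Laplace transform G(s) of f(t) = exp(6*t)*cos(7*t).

L{cos(7t)} = s/(s^2 + 49).
By the first shifting theorem, multiplying by e^(6t) replaces s with s - 6.

G(s) = (s - 6)/((s - 6)^2 + 49)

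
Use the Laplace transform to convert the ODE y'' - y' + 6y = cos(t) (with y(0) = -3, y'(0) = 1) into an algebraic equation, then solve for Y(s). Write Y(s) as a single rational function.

Y(s) = (-3*s^3 + 4*s^2 - 2*s + 4)/(s^4 - s^3 + 7*s^2 - s + 6)

Laplace-transform each side.
With L{y''} = s^2 Y - s·y(0) - y'(0) and L{y'} = sY - y(0), with y(0) = -3, y'(0) = 1: the LHS transforms to (s^2 - s + 6)Y - (-3*s + 4).
The right side is L{cos(t)} = s/(s^2 + 1).
So (s^2 - s + 6)Y = s/(s^2 + 1) + (-3*s + 4).
Divide through and combine into a single rational function.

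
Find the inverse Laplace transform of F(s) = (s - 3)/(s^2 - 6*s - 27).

exp(3*t)*cosh(6*t)

Rewrite the denominator: s^2 - 6*s - 27 = (s - 3)^2 - 36.
The form in (s - 3) signals a first-shifting-theorem factor e^(3t).
Since L{cosh(6t)} = s/(s^2 - 36), the inverse is e^(3*t)*cosh(6*t).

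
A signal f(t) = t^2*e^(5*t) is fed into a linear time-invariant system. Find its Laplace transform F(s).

L{e^(5t)} = 1/(s - 5).
Then apply L{t^2·g(t)} = (-1)^2 d^2/ds^2[G(s)] with G(s) = 1/(s - 5):
differentiating 2 times and applying the sign gives 2/(s - 5)^3.

F(s) = 2/(s - 5)^3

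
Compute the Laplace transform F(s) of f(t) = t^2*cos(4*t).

F(s) = 2*s*(s^2 - 48)/(s^2 + 16)^3

L{cos(4t)} = s/(s^2 + 16).
Then apply L{t^2·g(t)} = (-1)^2 d^2/ds^2[G(s)] with G(s) = s/(s^2 + 16):
differentiating 2 times and applying the sign gives 2*s*(s^2 - 48)/(s^2 + 16)^3.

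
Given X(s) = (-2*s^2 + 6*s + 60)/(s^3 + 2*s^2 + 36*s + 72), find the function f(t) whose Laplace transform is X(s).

Factor the denominator: s^3 + 2*s^2 + 36*s + 72 = (s + 2)*(s^2 + 36).
Partial fraction decomposition gives [1/(s + 2)] + [-3*s/(s^2 + 36)] + [12/(s^2 + 36)].
Invert each term: 1/(s + 2) ↔ e^(-2t); -3·s/(s^2 + 36) ↔ -3cos(6t); 2·6/(s^2 + 36) ↔ 2sin(6t).

f(t) = 2*sin(6*t) - 3*cos(6*t) + exp(-2*t)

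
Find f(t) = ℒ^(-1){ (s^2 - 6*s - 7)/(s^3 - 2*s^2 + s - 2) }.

Factor the denominator: s^3 - 2*s^2 + s - 2 = (s - 2)*(s^2 + 1).
Partial fraction decomposition gives [-3/(s - 2)] + [4*s/(s^2 + 1)] + [2/(s^2 + 1)].
Invert each term: -3/(s - 2) ↔ -3e^(2t); 4·s/(s^2 + 1) ↔ 4cos(t); 2·1/(s^2 + 1) ↔ 2sin(t).

f(t) = -3*exp(2*t) + 2*sin(t) + 4*cos(t)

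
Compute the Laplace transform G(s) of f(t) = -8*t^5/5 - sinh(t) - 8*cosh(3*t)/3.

The transform is linear, so treat each term independently.
(-8/5)·[L{t^5} = 5!/s^6 = 120/s^6]; (-8/3)·[L{cosh(3t)} = s/(s^2 - 9)]; (-1)·[L{sinh(t)} = 1/(s^2 - 1)].

G(s) = -8*s/(3*(s^2 - 9)) - 1/(s^2 - 1) - 192/s^6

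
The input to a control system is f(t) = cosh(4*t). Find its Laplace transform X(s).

X(s) = s/(s^2 - 16)

L{cosh(4t)} = s/(s^2 - 16).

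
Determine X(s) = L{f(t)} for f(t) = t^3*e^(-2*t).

L{t^3} = 3!/s^4 = 6/s^4.
By the first shifting theorem, multiplying by e^(-2t) replaces s with s + 2.

X(s) = 6/(s + 2)^4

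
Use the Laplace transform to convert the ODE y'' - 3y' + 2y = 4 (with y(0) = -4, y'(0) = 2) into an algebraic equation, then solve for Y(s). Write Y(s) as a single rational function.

Y(s) = (-4*s^2 + 14*s + 4)/(s^3 - 3*s^2 + 2*s)

Take the Laplace transform of both sides.
Using L{y''} = s^2 Y - s·y(0) - y'(0) and L{y'} = sY - y(0), with y(0) = -4, y'(0) = 2, the left side becomes (s^2 - 3*s + 2)Y - (-4*s + 14).
The right side is L{4} = 4/s.
So (s^2 - 3*s + 2)Y = 4/s + (-4*s + 14).
Isolate Y and clear denominators.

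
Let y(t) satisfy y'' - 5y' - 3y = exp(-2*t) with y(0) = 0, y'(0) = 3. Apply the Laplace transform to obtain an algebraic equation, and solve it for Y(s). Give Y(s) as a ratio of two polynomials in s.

Laplace-transform each side.
The derivative rules (L{y''} = s^2 Y - s·y(0) - y'(0) and L{y'} = sY - y(0), with y(0) = 0, y'(0) = 3) turn the left side into (s^2 - 5*s - 3)Y - (3).
The right side is L{exp(-2*t)} = 1/(s + 2).
So (s^2 - 5*s - 3)Y = 1/(s + 2) + (3).
Solve for Y(s) and write it as one ratio of polynomials.

Y(s) = (3*s + 7)/(s^3 - 3*s^2 - 13*s - 6)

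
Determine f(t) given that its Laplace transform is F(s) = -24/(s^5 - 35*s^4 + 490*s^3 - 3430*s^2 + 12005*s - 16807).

f(t) = -t^4*exp(7*t)

Rewrite the denominator: s^5 - 35*s^4 + 490*s^3 - 3430*s^2 + 12005*s - 16807 = (s - 7)^5.
The form in (s - 7) signals a first-shifting-theorem factor e^(7t).
Since L{t^4} = 4!/s^5 = 24/s^5, the inverse is t^4*e^(7*t), scaled by -1.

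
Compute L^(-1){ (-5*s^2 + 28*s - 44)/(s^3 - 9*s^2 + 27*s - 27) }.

-5*t^2*exp(3*t)/2 - 2*t*exp(3*t) - 5*exp(3*t)

Factor the denominator: s^3 - 9*s^2 + 27*s - 27 = (s - 3)^3.
Partial fraction decomposition gives [-5/(s - 3)] + [-2/(s - 3)^2] + [-5/(s - 3)^3].
Invert each term: -5/(s - 3) ↔ -5e^(3t); -2/(s - 3)^2 ↔ -2t·e^(3t); -5/(s - 3)^3 ↔ (-5/2)t^2·e^(3t).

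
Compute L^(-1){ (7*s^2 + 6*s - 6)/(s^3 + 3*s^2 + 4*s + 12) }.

-3*sin(2*t) + 4*cos(2*t) + 3*exp(-3*t)

Factor the denominator: s^3 + 3*s^2 + 4*s + 12 = (s + 3)*(s^2 + 4).
Partial fraction decomposition gives [3/(s + 3)] + [4*s/(s^2 + 4)] + [-6/(s^2 + 4)].
Invert each term: 3/(s + 3) ↔ 3e^(-3t); 4·s/(s^2 + 4) ↔ 4cos(2t); -3·2/(s^2 + 4) ↔ -3sin(2t).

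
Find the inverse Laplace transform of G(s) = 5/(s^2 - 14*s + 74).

Rewrite the denominator: s^2 - 14*s + 74 = (s - 7)^2 + 25.
The form in (s - 7) signals a first-shifting-theorem factor e^(7t).
Since L{sin(5t)} = 5/(s^2 + 25), the inverse is e^(7*t)*sin(5*t).

exp(7*t)*sin(5*t)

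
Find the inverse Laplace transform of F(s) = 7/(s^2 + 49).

sin(7*t)

Since L{sin(7t)} = 7/(s^2 + 49), the inverse is sin(7*t).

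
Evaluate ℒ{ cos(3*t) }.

L{cos(3t)} = s/(s^2 + 9).

s/(s^2 + 9)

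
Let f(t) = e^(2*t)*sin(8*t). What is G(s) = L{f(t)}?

G(s) = 8/((s - 2)^2 + 64)

L{sin(8t)} = 8/(s^2 + 64).
By the first shifting theorem, multiplying by e^(2t) replaces s with s - 2.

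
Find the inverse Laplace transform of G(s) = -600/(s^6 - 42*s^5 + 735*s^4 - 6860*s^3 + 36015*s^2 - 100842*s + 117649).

-5*t^5*exp(7*t)

Rewrite the denominator: s^6 - 42*s^5 + 735*s^4 - 6860*s^3 + 36015*s^2 - 100842*s + 117649 = (s - 7)^6.
The form in (s - 7) signals a first-shifting-theorem factor e^(7t).
Since L{t^5} = 5!/s^6 = 120/s^6, the inverse is t^5*exp(7*t), scaled by -5.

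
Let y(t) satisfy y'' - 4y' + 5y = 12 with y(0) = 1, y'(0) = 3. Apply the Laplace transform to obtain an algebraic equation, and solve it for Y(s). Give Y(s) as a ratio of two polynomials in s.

Take the Laplace transform of both sides.
The derivative rules (L{y''} = s^2 Y - s·y(0) - y'(0) and L{y'} = sY - y(0), with y(0) = 1, y'(0) = 3) turn the left side into (s^2 - 4*s + 5)Y - (s - 1).
The right side is L{12} = 12/s.
So (s^2 - 4*s + 5)Y = 12/s + (s - 1).
Solve for Y(s) and write it as one ratio of polynomials.

Y(s) = (s^2 - s + 12)/(s^3 - 4*s^2 + 5*s)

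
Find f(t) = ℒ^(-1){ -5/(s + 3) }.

f(t) = -5*exp(-3*t)

Since L{e^(-3t)} = 1/(s + 3), the inverse is e^(-3*t), scaled by -5.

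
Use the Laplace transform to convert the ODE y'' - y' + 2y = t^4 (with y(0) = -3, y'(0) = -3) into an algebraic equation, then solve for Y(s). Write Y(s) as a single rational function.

Apply the Laplace transform to the equation.
With L{y''} = s^2 Y - s·y(0) - y'(0) and L{y'} = sY - y(0), with y(0) = -3, y'(0) = -3: the LHS transforms to (s^2 - s + 2)Y - (-3*s).
The right side is L{t^4} = 24/s^5.
So (s^2 - s + 2)Y = 24/s^5 + (-3*s).
Divide through and combine into a single rational function.

Y(s) = (-3*s^6 + 24)/(s^7 - s^6 + 2*s^5)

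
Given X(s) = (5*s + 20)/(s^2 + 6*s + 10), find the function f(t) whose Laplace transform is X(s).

Complete the square in the denominator: s^2 + 6*s + 10 = (s + 3)^2 + 1^2.
Split the numerator to match: 5*s + 20 = 5·(s + 3) + 5·1.
Invert each term: 5·(s + 3)/((s + 3)^2 + 1) ↔ 5e^(-3t)cos(t); 5·1/((s + 3)^2 + 1) ↔ 5e^(-3t)sin(t).

f(t) = 5*exp(-3*t)*sin(t) + 5*exp(-3*t)*cos(t)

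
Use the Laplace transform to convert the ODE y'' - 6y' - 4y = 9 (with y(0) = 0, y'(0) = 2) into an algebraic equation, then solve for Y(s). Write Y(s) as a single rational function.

Y(s) = (2*s + 9)/(s^3 - 6*s^2 - 4*s)

Transform both sides with L{·}.
With L{y''} = s^2 Y - s·y(0) - y'(0) and L{y'} = sY - y(0), with y(0) = 0, y'(0) = 2: the LHS transforms to (s^2 - 6*s - 4)Y - (2).
The right side is L{9} = 9/s.
So (s^2 - 6*s - 4)Y = 9/s + (2).
Divide through and combine into a single rational function.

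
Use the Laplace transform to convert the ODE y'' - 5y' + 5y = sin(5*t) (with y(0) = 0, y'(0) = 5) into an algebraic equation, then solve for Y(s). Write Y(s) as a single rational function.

Apply the Laplace transform to the equation.
With L{y''} = s^2 Y - s·y(0) - y'(0) and L{y'} = sY - y(0), with y(0) = 0, y'(0) = 5: the LHS transforms to (s^2 - 5*s + 5)Y - (5).
The right side is L{sin(5*t)} = 5/(s^2 + 25).
So (s^2 - 5*s + 5)Y = 5/(s^2 + 25) + (5).
Divide through and combine into a single rational function.

Y(s) = (5*s^2 + 130)/(s^4 - 5*s^3 + 30*s^2 - 125*s + 125)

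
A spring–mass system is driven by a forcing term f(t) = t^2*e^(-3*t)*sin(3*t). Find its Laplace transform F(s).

L{sin(3t)} = 3/(s^2 + 9).
Multiplying by e^(-3t) shifts s → s + 3, so L{e^(-3*t)*sin(3*t)} = 3/((s + 3)^2 + 9).
Then apply L{t^2·g(t)} = (-1)^2 d^2/ds^2[G(s)] with G(s) = 3/((s + 3)^2 + 9):
differentiating 2 times and applying the sign gives 18*(s^2 + 6*s + 6)/(s^2 + 6*s + 18)^3.

F(s) = 18*(s^2 + 6*s + 6)/(s^2 + 6*s + 18)^3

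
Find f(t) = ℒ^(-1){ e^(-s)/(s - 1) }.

f(t) = Heaviside(t - 1)*(exp(t - 1))

The factor e^(-s) signals a time shift by c = 1 (second shifting theorem).
L{e^(t)} = 1/(s - 1), so L^-1{1/(s - 1)} = e^(t).
Hence the inverse is u(t - 1) times that function evaluated at t - 1.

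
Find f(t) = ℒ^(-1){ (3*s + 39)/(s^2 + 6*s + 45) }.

f(t) = 5*exp(-3*t)*sin(6*t) + 3*exp(-3*t)*cos(6*t)

Complete the square in the denominator: s^2 + 6*s + 45 = (s + 3)^2 + 6^2.
Split the numerator to match: 3*s + 39 = 3·(s + 3) + 5·6.
Invert each term: 3·(s + 3)/((s + 3)^2 + 36) ↔ 3e^(-3t)cos(6t); 5·6/((s + 3)^2 + 36) ↔ 5e^(-3t)sin(6t).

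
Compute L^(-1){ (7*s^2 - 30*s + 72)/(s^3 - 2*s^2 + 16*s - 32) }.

Factor the denominator: s^3 - 2*s^2 + 16*s - 32 = (s - 2)*(s^2 + 16).
Partial fraction decomposition gives [2/(s - 2)] + [5*s/(s^2 + 16)] + [-20/(s^2 + 16)].
Invert each term: 2/(s - 2) ↔ 2e^(2t); 5·s/(s^2 + 16) ↔ 5cos(4t); -5·4/(s^2 + 16) ↔ -5sin(4t).

2*exp(2*t) - 5*sin(4*t) + 5*cos(4*t)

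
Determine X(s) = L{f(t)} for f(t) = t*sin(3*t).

L{sin(3t)} = 3/(s^2 + 9).
Then apply L{t·g(t)} = -d/ds[G(s)] with G(s) = 3/(s^2 + 9):
differentiating 1 time and applying the sign gives 6*s/(s^2 + 9)^2.

X(s) = 6*s/(s^2 + 9)^2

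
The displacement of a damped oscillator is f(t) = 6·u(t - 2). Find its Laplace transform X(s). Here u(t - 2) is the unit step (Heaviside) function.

By the second shifting theorem, L{u(t - c)·g(t - c)} = e^(-cs)·G(s) with c = 2 and G(s) = L{g(t)}.
L{6} = 6/s.

X(s) = 6*exp(-2*s)/s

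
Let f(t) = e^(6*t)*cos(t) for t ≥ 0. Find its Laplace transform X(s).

X(s) = (s - 6)/((s - 6)^2 + 1)

L{cos(t)} = s/(s^2 + 1).
By the first shifting theorem, multiplying by e^(6t) replaces s with s - 6.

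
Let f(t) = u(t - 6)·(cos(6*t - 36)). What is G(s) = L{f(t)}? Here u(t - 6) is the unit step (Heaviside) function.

G(s) = s*exp(-6*s)/(s^2 + 36)

By the second shifting theorem, L{u(t - c)·g(t - c)} = e^(-cs)·H(s) with c = 6 and H(s) = L{g(t)}.
L{cos(6t)} = s/(s^2 + 36).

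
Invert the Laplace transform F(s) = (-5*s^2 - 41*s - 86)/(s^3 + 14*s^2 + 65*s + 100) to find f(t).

Factor the denominator: s^3 + 14*s^2 + 65*s + 100 = (s + 4)*(s + 5)^2.
Partial fraction decomposition gives [-3/(s + 5)] + [6/(s + 5)^2] + [-2/(s + 4)].
Invert each term: -3/(s + 5) ↔ -3e^(-5t); 6/(s + 5)^2 ↔ 6t·e^(-5t); -2/(s + 4) ↔ -2e^(-4t).

f(t) = 6*t*exp(-5*t) - 2*exp(-4*t) - 3*exp(-5*t)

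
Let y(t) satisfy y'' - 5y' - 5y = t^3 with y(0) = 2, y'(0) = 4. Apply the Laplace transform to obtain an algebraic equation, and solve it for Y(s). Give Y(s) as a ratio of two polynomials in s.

Take the Laplace transform of both sides.
The derivative rules (L{y''} = s^2 Y - s·y(0) - y'(0) and L{y'} = sY - y(0), with y(0) = 2, y'(0) = 4) turn the left side into (s^2 - 5*s - 5)Y - (2*s - 6).
The right side is L{t^3} = 6/s^4.
So (s^2 - 5*s - 5)Y = 6/s^4 + (2*s - 6).
Solve for Y(s) and write it as one ratio of polynomials.

Y(s) = (2*s^5 - 6*s^4 + 6)/(s^6 - 5*s^5 - 5*s^4)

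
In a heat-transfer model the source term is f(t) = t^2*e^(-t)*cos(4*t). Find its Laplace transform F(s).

L{cos(4t)} = s/(s^2 + 16).
Multiplying by e^(-t) shifts s → s + 1, so L{e^(-t)*cos(4*t)} = (s + 1)/((s + 1)^2 + 16).
Then apply L{t^2·g(t)} = (-1)^2 d^2/ds^2[G(s)] with G(s) = (s + 1)/((s + 1)^2 + 16):
differentiating 2 times and applying the sign gives 2*(s + 1)*(s^2 + 2*s - 47)/(s^2 + 2*s + 17)^3.

F(s) = 2*(s + 1)*(s^2 + 2*s - 47)/(s^2 + 2*s + 17)^3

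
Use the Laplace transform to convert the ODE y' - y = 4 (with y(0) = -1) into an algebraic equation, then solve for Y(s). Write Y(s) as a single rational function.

Transform both sides with L{·}.
The derivative rules (L{y'} = sY - y(0) = sY - (-1)) turn the left side into (s - 1)Y - (-1).
The right side is L{4} = 4/s.
So (s - 1)Y = 4/s + (-1).
Isolate Y and clear denominators.

Y(s) = (-s + 4)/(s^2 - s)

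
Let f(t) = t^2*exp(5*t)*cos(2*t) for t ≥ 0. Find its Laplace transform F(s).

L{cos(2t)} = s/(s^2 + 4).
Multiplying by e^(5t) shifts s → s - 5, so L{exp(5*t)*cos(2*t)} = (s - 5)/((s - 5)^2 + 4).
Then apply L{t^2·g(t)} = (-1)^2 d^2/ds^2[G(s)] with G(s) = (s - 5)/((s - 5)^2 + 4):
differentiating 2 times and applying the sign gives 2*(s - 5)*(s^2 - 10*s + 13)/(s^2 - 10*s + 29)^3.

F(s) = 2*(s - 5)*(s^2 - 10*s + 13)/(s^2 - 10*s + 29)^3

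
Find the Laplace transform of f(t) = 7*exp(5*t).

L{7} = 7/s.
By the first shifting theorem, multiplying by e^(5t) replaces s with s - 5.

7/(s - 5)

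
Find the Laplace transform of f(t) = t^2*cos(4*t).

L{cos(4t)} = s/(s^2 + 16).
Then apply L{t^2·g(t)} = (-1)^2 d^2/ds^2[G(s)] with G(s) = s/(s^2 + 16):
differentiating 2 times and applying the sign gives 2*s*(s^2 - 48)/(s^2 + 16)^3.

2*s*(s^2 - 48)/(s^2 + 16)^3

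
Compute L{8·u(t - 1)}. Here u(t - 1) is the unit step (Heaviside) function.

8*exp(-s)/s

By the second shifting theorem, L{u(t - c)·g(t - c)} = e^(-cs)·G(s) with c = 1 and G(s) = L{g(t)}.
L{8} = 8/s.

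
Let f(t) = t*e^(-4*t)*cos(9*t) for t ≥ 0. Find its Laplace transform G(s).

L{cos(9t)} = s/(s^2 + 81).
Multiplying by e^(-4t) shifts s → s + 4, so L{e^(-4*t)*cos(9*t)} = (s + 4)/((s + 4)^2 + 81).
Then apply L{t·g(t)} = -d/ds[H(s)] with H(s) = (s + 4)/((s + 4)^2 + 81):
differentiating 1 time and applying the sign gives (s - 5)*(s + 13)/(s^2 + 8*s + 97)^2.

G(s) = (s - 5)*(s + 13)/(s^2 + 8*s + 97)^2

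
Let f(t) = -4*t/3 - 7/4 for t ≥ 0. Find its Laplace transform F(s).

Apply the Laplace transform termwise.
(-4/3)·[L{t} = 1!/s^2 = 1/s^2]; L{-7/4} = (-7/4)/s.

F(s) = -7/(4*s) - 4/(3*s^2)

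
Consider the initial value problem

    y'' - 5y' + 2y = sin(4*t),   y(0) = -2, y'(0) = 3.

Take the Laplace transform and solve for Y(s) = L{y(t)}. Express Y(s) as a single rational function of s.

Y(s) = (-2*s^3 + 13*s^2 - 32*s + 212)/(s^4 - 5*s^3 + 18*s^2 - 80*s + 32)

Transform both sides with L{·}.
With L{y''} = s^2 Y - s·y(0) - y'(0) and L{y'} = sY - y(0), with y(0) = -2, y'(0) = 3: the LHS transforms to (s^2 - 5*s + 2)Y - (-2*s + 13).
The right side is L{sin(4*t)} = 4/(s^2 + 16).
So (s^2 - 5*s + 2)Y = 4/(s^2 + 16) + (-2*s + 13).
Divide through and combine into a single rational function.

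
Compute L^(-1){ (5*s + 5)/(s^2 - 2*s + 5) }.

Complete the square in the denominator: s^2 - 2*s + 5 = (s - 1)^2 + 2^2.
Split the numerator to match: 5*s + 5 = 5·(s - 1) + 5·2.
Invert each term: 5·(s - 1)/((s - 1)^2 + 4) ↔ 5e^(t)cos(2t); 5·2/((s - 1)^2 + 4) ↔ 5e^(t)sin(2t).

5*exp(t)*sin(2*t) + 5*exp(t)*cos(2*t)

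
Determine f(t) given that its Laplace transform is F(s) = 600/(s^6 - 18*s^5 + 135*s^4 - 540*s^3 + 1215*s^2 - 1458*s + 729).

f(t) = 5*t^5*exp(3*t)

Rewrite the denominator: s^6 - 18*s^5 + 135*s^4 - 540*s^3 + 1215*s^2 - 1458*s + 729 = (s - 3)^6.
The form in (s - 3) signals a first-shifting-theorem factor e^(3t).
Since L{t^5} = 5!/s^6 = 120/s^6, the inverse is t^5*exp(3*t), scaled by 5.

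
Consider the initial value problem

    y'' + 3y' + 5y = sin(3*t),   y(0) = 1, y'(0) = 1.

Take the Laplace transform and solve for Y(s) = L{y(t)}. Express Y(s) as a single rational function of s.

Y(s) = (s^3 + 4*s^2 + 9*s + 39)/(s^4 + 3*s^3 + 14*s^2 + 27*s + 45)

Apply the Laplace transform to the equation.
With L{y''} = s^2 Y - s·y(0) - y'(0) and L{y'} = sY - y(0), with y(0) = 1, y'(0) = 1: the LHS transforms to (s^2 + 3*s + 5)Y - (s + 4).
The right side is L{sin(3*t)} = 3/(s^2 + 9).
So (s^2 + 3*s + 5)Y = 3/(s^2 + 9) + (s + 4).
Solve for Y(s) and write it as one ratio of polynomials.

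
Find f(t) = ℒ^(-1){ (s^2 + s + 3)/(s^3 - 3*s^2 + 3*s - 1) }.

Factor the denominator: s^3 - 3*s^2 + 3*s - 1 = (s - 1)^3.
Partial fraction decomposition gives [1/(s - 1)] + [3/(s - 1)^2] + [5/(s - 1)^3].
Invert each term: 1/(s - 1) ↔ e^(t); 3/(s - 1)^2 ↔ 3t·e^(t); 5/(s - 1)^3 ↔ (5/2)t^2·e^(t).

f(t) = 5*t^2*exp(t)/2 + 3*t*exp(t) + exp(t)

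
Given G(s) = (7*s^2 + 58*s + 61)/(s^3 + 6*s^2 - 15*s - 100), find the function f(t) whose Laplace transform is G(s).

Factor the denominator: s^3 + 6*s^2 - 15*s - 100 = (s - 4)*(s + 5)^2.
Partial fraction decomposition gives [2/(s + 5)] + [6/(s + 5)^2] + [5/(s - 4)].
Invert each term: 2/(s + 5) ↔ 2e^(-5t); 6/(s + 5)^2 ↔ 6t·e^(-5t); 5/(s - 4) ↔ 5e^(4t).

f(t) = 6*t*exp(-5*t) + 5*exp(4*t) + 2*exp(-5*t)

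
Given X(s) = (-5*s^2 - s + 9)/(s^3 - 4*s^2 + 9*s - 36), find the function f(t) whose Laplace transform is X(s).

f(t) = -3*exp(4*t) - 3*sin(3*t) - 2*cos(3*t)

Factor the denominator: s^3 - 4*s^2 + 9*s - 36 = (s - 4)*(s^2 + 9).
Partial fraction decomposition gives [-3/(s - 4)] + [-2*s/(s^2 + 9)] + [-9/(s^2 + 9)].
Invert each term: -3/(s - 4) ↔ -3e^(4t); -2·s/(s^2 + 9) ↔ -2cos(3t); -3·3/(s^2 + 9) ↔ -3sin(3t).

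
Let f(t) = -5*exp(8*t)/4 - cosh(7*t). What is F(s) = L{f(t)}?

F(s) = -s/(s^2 - 49) - 5/(4*(s - 8))

Apply the Laplace transform termwise.
(-5/4)·[L{e^(8t)} = 1/(s - 8)]; (-1)·[L{cosh(7t)} = s/(s^2 - 49)].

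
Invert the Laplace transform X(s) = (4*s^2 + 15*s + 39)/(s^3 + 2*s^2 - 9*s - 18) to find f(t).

Factor the denominator: s^3 + 2*s^2 - 9*s - 18 = (s - 3)*(s + 2)*(s + 3).
Partial fraction decomposition gives [4/(s - 3)] + [5/(s + 3)] + [-5/(s + 2)].
Invert each term: 4/(s - 3) ↔ 4e^(3t); 5/(s + 3) ↔ 5e^(-3t); -5/(s + 2) ↔ -5e^(-2t).

f(t) = 4*exp(3*t) - 5*exp(-2*t) + 5*exp(-3*t)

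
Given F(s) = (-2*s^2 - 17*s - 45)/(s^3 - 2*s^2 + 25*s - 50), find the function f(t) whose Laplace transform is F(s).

f(t) = -3*exp(2*t) - 3*sin(5*t) + cos(5*t)

Factor the denominator: s^3 - 2*s^2 + 25*s - 50 = (s - 2)*(s^2 + 25).
Partial fraction decomposition gives [-3/(s - 2)] + [s/(s^2 + 25)] + [-15/(s^2 + 25)].
Invert each term: -3/(s - 2) ↔ -3e^(2t); 1·s/(s^2 + 25) ↔ cos(5t); -3·5/(s^2 + 25) ↔ -3sin(5t).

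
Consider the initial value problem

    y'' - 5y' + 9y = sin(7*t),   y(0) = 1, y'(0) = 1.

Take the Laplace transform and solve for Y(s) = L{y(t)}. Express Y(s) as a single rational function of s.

Y(s) = (s^3 - 4*s^2 + 49*s - 189)/(s^4 - 5*s^3 + 58*s^2 - 245*s + 441)

Laplace-transform each side.
With L{y''} = s^2 Y - s·y(0) - y'(0) and L{y'} = sY - y(0), with y(0) = 1, y'(0) = 1: the LHS transforms to (s^2 - 5*s + 9)Y - (s - 4).
The right side is L{sin(7*t)} = 7/(s^2 + 49).
So (s^2 - 5*s + 9)Y = 7/(s^2 + 49) + (s - 4).
Solve for Y(s) and write it as one ratio of polynomials.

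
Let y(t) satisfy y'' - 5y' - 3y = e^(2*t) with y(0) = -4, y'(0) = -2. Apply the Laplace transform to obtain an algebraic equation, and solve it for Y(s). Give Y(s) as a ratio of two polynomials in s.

Transform both sides with L{·}.
Using L{y''} = s^2 Y - s·y(0) - y'(0) and L{y'} = sY - y(0), with y(0) = -4, y'(0) = -2, the left side becomes (s^2 - 5*s - 3)Y - (-4*s + 18).
The right side is L{e^(2*t)} = 1/(s - 2).
So (s^2 - 5*s - 3)Y = 1/(s - 2) + (-4*s + 18).
Isolate Y and clear denominators.

Y(s) = (-4*s^2 + 26*s - 35)/(s^3 - 7*s^2 + 7*s + 6)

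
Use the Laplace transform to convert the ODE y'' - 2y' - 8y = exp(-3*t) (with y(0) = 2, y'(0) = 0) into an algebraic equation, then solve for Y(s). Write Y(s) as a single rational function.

Y(s) = (2*s^2 + 2*s - 11)/(s^3 + s^2 - 14*s - 24)

Apply the Laplace transform to the equation.
With L{y''} = s^2 Y - s·y(0) - y'(0) and L{y'} = sY - y(0), with y(0) = 2, y'(0) = 0: the LHS transforms to (s^2 - 2*s - 8)Y - (2*s - 4).
The right side is L{exp(-3*t)} = 1/(s + 3).
So (s^2 - 2*s - 8)Y = 1/(s + 3) + (2*s - 4).
Solve for Y(s) and write it as one ratio of polynomials.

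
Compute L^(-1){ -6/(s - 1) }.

Since L{e^(t)} = 1/(s - 1), the inverse is e^(t), scaled by -6.

-6*exp(t)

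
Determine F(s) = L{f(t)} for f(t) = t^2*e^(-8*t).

L{e^(-8t)} = 1/(s + 8).
Then apply L{t^2·g(t)} = (-1)^2 d^2/ds^2[G(s)] with G(s) = 1/(s + 8):
differentiating 2 times and applying the sign gives 2/(s + 8)^3.

F(s) = 2/(s + 8)^3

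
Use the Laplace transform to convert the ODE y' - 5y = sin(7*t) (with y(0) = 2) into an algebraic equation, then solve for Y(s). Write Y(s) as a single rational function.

Y(s) = (2*s^2 + 105)/(s^3 - 5*s^2 + 49*s - 245)

Laplace-transform each side.
With L{y'} = sY - y(0) = sY - 2: the LHS transforms to (s - 5)Y - (2).
The right side is L{sin(7*t)} = 7/(s^2 + 49).
So (s - 5)Y = 7/(s^2 + 49) + (2).
Divide through and combine into a single rational function.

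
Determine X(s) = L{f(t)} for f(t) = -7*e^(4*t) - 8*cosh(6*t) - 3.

X(s) = -8*s/(s^2 - 36) - 7/(s - 4) - 3/s

The transform is linear, so treat each term independently.
(-7)·[L{e^(4t)} = 1/(s - 4)]; (-8)·[L{cosh(6t)} = s/(s^2 - 36)]; L{-3} = -3/s.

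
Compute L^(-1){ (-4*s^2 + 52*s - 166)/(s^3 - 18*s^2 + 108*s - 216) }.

Factor the denominator: s^3 - 18*s^2 + 108*s - 216 = (s - 6)^3.
Partial fraction decomposition gives [-4/(s - 6)] + [4/(s - 6)^2] + [2/(s - 6)^3].
Invert each term: -4/(s - 6) ↔ -4e^(6t); 4/(s - 6)^2 ↔ 4t·e^(6t); 2/(s - 6)^3 ↔ (1)t^2·e^(6t).

t^2*exp(6*t) + 4*t*exp(6*t) - 4*exp(6*t)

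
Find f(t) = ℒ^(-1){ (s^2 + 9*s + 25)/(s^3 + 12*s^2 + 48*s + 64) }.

Factor the denominator: s^3 + 12*s^2 + 48*s + 64 = (s + 4)^3.
Partial fraction decomposition gives [1/(s + 4)] + [(s + 4)^(-2)] + [5/(s + 4)^3].
Invert each term: 1/(s + 4) ↔ e^(-4t); 1/(s + 4)^2 ↔ t·e^(-4t); 5/(s + 4)^3 ↔ (5/2)t^2·e^(-4t).

f(t) = 5*t^2*exp(-4*t)/2 + t*exp(-4*t) + exp(-4*t)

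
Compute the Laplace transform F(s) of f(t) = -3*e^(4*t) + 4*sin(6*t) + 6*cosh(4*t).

F(s) = 6*s/(s^2 - 16) + 24/(s^2 + 36) - 3/(s - 4)

The transform is linear, so treat each term independently.
(-3)·[L{e^(4t)} = 1/(s - 4)]; (4)·[L{sin(6t)} = 6/(s^2 + 36)]; (6)·[L{cosh(4t)} = s/(s^2 - 16)].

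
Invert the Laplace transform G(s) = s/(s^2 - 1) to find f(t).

f(t) = cosh(t)

Since L{cosh(t)} = s/(s^2 - 1), the inverse is cosh(t).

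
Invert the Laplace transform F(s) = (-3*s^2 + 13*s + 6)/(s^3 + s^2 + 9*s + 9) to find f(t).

f(t) = 5*sin(3*t) - 2*cos(3*t) - exp(-t)

Factor the denominator: s^3 + s^2 + 9*s + 9 = (s + 1)*(s^2 + 9).
Partial fraction decomposition gives [-1/(s + 1)] + [-2*s/(s^2 + 9)] + [15/(s^2 + 9)].
Invert each term: -1/(s + 1) ↔ -e^(-t); -2·s/(s^2 + 9) ↔ -2cos(3t); 5·3/(s^2 + 9) ↔ 5sin(3t).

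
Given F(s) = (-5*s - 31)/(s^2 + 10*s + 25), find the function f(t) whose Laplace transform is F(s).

Factor the denominator: s^2 + 10*s + 25 = (s + 5)^2.
Partial fraction decomposition gives [-5/(s + 5)] + [-6/(s + 5)^2].
Invert each term: -5/(s + 5) ↔ -5e^(-5t); -6/(s + 5)^2 ↔ -6t·e^(-5t).

f(t) = -6*t*exp(-5*t) - 5*exp(-5*t)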